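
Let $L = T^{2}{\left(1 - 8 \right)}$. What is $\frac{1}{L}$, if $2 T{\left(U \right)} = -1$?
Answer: $4$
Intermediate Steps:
$T{\left(U \right)} = - \frac{1}{2}$ ($T{\left(U \right)} = \frac{1}{2} \left(-1\right) = - \frac{1}{2}$)
$L = \frac{1}{4}$ ($L = \left(- \frac{1}{2}\right)^{2} = \frac{1}{4} \approx 0.25$)
$\frac{1}{L} = \frac{1}{\frac{1}{4}} = 4$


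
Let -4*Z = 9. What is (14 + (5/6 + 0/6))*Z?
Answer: -267/8 ≈ -33.375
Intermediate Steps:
Z = -9/4 (Z = -1/4*9 = -9/4 ≈ -2.2500)
(14 + (5/6 + 0/6))*Z = (14 + (5/6 + 0/6))*(-9/4) = (14 + (5*(1/6) + 0*(1/6)))*(-9/4) = (14 + (5/6 + 0))*(-9/4) = (14 + 5/6)*(-9/4) = (89/6)*(-9/4) = -267/8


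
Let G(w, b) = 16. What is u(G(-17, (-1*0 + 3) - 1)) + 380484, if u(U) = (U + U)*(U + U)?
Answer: 381508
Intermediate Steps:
u(U) = 4*U**2 (u(U) = (2*U)*(2*U) = 4*U**2)
u(G(-17, (-1*0 + 3) - 1)) + 380484 = 4*16**2 + 380484 = 4*256 + 380484 = 1024 + 380484 = 381508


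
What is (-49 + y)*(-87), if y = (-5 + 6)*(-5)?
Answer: 4698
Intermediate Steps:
y = -5 (y = 1*(-5) = -5)
(-49 + y)*(-87) = (-49 - 5)*(-87) = -54*(-87) = 4698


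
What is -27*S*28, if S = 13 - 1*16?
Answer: 2268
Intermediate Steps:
S = -3 (S = 13 - 16 = -3)
-27*S*28 = -27*(-3)*28 = 81*28 = 2268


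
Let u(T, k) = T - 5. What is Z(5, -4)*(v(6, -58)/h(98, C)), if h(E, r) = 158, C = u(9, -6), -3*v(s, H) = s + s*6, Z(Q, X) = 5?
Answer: -35/79 ≈ -0.44304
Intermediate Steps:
u(T, k) = -5 + T
v(s, H) = -7*s/3 (v(s, H) = -(s + s*6)/3 = -(s + 6*s)/3 = -7*s/3)
C = 4 (C = -5 + 9 = 4)
Z(5, -4)*(v(6, -58)/h(98, C)) = 5*(-7/3*6/158) = 5*(-14*1/158) = 5*(-7/79) = -35/79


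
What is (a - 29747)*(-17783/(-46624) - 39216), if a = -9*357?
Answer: 1883240671030/1457 ≈ 1.2925e+9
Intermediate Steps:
a = -3213
(a - 29747)*(-17783/(-46624) - 39216) = (-3213 - 29747)*(-17783/(-46624) - 39216) = -32960*(-17783*(-1/46624) - 39216) = -32960*(17783/46624 - 39216) = -32960*(-1828389001/46624) = 1883240671030/1457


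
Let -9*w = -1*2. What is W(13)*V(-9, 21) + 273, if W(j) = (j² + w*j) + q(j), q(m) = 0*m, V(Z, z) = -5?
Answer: -5278/9 ≈ -586.44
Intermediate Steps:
q(m) = 0
w = 2/9 (w = -(-1)*2/9 = -⅑*(-2) = 2/9 ≈ 0.22222)
W(j) = j² + 2*j/9 (W(j) = (j² + 2*j/9) + 0 = j² + 2*j/9)
W(13)*V(-9, 21) + 273 = ((⅑)*13*(2 + 9*13))*(-5) + 273 = ((⅑)*13*(2 + 117))*(-5) + 273 = ((⅑)*13*119)*(-5) + 273 = (1547/9)*(-5) + 273 = -7735/9 + 273 = -5278/9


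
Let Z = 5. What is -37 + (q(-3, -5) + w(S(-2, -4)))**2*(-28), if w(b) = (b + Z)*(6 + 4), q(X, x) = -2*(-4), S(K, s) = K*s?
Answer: -533269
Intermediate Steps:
q(X, x) = 8
w(b) = 50 + 10*b (w(b) = (b + 5)*(6 + 4) = (5 + b)*10 = 50 + 10*b)
-37 + (q(-3, -5) + w(S(-2, -4)))**2*(-28) = -37 + (8 + (50 + 10*(-2*(-4))))**2*(-28) = -37 + (8 + (50 + 10*8))**2*(-28) = -37 + (8 + (50 + 80))**2*(-28) = -37 + (8 + 130)**2*(-28) = -37 + 138**2*(-28) = -37 + 19044*(-28) = -37 - 533232 = -533269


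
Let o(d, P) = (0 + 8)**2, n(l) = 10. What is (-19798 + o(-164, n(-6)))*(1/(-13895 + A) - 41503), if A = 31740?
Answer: 14615415484956/17845 ≈ 8.1902e+8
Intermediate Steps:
o(d, P) = 64 (o(d, P) = 8**2 = 64)
(-19798 + o(-164, n(-6)))*(1/(-13895 + A) - 41503) = (-19798 + 64)*(1/(-13895 + 31740) - 41503) = -19734*(1/17845 - 41503) = -19734*(-740621034/17845) = 14615415484956/17845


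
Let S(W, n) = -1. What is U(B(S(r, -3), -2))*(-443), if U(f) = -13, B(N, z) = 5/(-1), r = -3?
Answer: 5759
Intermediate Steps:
B(N, z) = -5 (B(N, z) = 5*(-1) = -5)
U(B(S(r, -3), -2))*(-443) = -13*(-443) = 5759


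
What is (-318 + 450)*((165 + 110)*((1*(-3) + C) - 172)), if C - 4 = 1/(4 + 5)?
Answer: -18609800/3 ≈ -6.2033e+6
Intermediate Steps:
C = 37/9 (C = 4 + 1/(4 + 5) = 4 + 1/9 = 4 + ⅑ = 37/9 ≈ 4.1111)
(-318 + 450)*((165 + 110)*((1*(-3) + C) - 172)) = (-318 + 450)*((165 + 110)*((1*(-3) + 37/9) - 172)) = 132*(275*((-3 + 37/9) - 172)) = 132*(275*(10/9 - 172)) = 132*(275*(-1538/9)) = 132*(-422950/9) = -18609800/3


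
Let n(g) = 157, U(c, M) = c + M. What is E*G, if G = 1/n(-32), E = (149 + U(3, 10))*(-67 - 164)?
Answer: -37422/157 ≈ -238.36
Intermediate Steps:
U(c, M) = M + c
E = -37422 (E = (149 + (10 + 3))*(-67 - 164) = (149 + 13)*(-231) = 162*(-231) = -37422)
G = 1/157 ≈ 0.0063694
E*G = -37422*1/157 = -37422/157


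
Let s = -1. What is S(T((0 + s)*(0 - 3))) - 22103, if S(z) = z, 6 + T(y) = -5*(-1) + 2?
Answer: -22102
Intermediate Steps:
T(y) = 1 (T(y) = -6 + (-5*(-1) + 2) = -6 + (5 + 2) = -6 + 7 = 1)
S(T((0 + s)*(0 - 3))) - 22103 = 1 - 22103 = -22102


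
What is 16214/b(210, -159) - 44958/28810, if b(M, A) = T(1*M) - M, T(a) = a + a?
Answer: 22884208/302505 ≈ 75.649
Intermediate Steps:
T(a) = 2*a
b(M, A) = M (b(M, A) = 2*(1*M) - M = 2*M - M = M)
16214/b(210, -159) - 44958/28810 = 16214/210 - 44958/28810 = 16214*(1/210) - 44958*1/28810 = 8107/105 - 22479/14405 = 22884208/302505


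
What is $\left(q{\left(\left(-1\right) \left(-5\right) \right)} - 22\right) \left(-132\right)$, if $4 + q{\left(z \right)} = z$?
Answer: $2772$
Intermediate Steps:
$q{\left(z \right)} = -4 + z$
$\left(q{\left(\left(-1\right) \left(-5\right) \right)} - 22\right) \left(-132\right) = \left(\left(-4 - -5\right) - 22\right) \left(-132\right) = \left(\left(-4 + 5\right) - 22\right) \left(-132\right) = \left(1 - 22\right) \left(-132\right) = \left(-21\right) \left(-132\right) = 2772$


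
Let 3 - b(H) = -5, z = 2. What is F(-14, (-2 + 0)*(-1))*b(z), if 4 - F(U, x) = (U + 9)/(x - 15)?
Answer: 376/13 ≈ 28.923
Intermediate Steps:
F(U, x) = 4 - (9 + U)/(-15 + x) (F(U, x) = 4 - (U + 9)/(x - 15) = 4 - (9 + U)/(-15 + x))
b(H) = 8 (b(H) = 3 - 1*(-5) = 3 + 5 = 8)
F(-14, (-2 + 0)*(-1))*b(z) = ((-69 - 1*(-14) + 4*((-2 + 0)*(-1)))/(-15 + (-2 + 0)*(-1)))*8 = ((-69 + 14 + 4*(-2*(-1)))/(-15 - 2*(-1)))*8 = ((-69 + 14 + 4*2)/(-15 + 2))*8 = ((-69 + 14 + 8)/(-13))*8 = -1/13*(-47)*8 = (47/13)*8 = 376/13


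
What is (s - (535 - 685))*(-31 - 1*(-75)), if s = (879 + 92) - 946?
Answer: 7700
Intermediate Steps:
s = 25 (s = 971 - 946 = 25)
(s - (535 - 685))*(-31 - 1*(-75)) = (25 - (535 - 685))*(-31 - 1*(-75)) = (25 - 1*(-150))*(-31 + 75) = (25 + 150)*44 = 175*44 = 7700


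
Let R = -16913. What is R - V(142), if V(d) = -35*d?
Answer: -11943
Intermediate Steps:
R - V(142) = -16913 - (-35)*142 = -16913 - 1*(-4970) = -16913 + 4970 = -11943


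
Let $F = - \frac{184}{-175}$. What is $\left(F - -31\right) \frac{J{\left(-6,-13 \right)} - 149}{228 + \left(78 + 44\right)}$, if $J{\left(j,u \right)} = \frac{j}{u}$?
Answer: $- \frac{10830979}{796250} \approx -13.602$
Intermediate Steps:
$F = \frac{184}{175}$ ($F = \left(-184\right) \left(- \frac{1}{175}\right) = \frac{184}{175} \approx 1.0514$)
$\left(F - -31\right) \frac{J{\left(-6,-13 \right)} - 149}{228 + \left(78 + 44\right)} = \left(\frac{184}{175} - -31\right) \frac{- \frac{6}{-13} - 149}{228 + \left(78 + 44\right)} = \left(\frac{184}{175} + 31\right) \frac{\left(-6\right) \left(- \frac{1}{13}\right) - 149}{228 + 122} = \frac{5609 \frac{\frac{6}{13} - 149}{350}}{175} = \frac{5609 \left(\left(- \frac{1931}{13}\right) \frac{1}{350}\right)}{175} = \frac{5609}{175} \left(- \frac{1931}{4550}\right) = - \frac{10830979}{796250}$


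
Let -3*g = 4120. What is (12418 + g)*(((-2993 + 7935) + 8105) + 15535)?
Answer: 947035988/3 ≈ 3.1568e+8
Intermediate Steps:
g = -4120/3 (g = -⅓*4120 = -4120/3 ≈ -1373.3)
(12418 + g)*(((-2993 + 7935) + 8105) + 15535) = (12418 - 4120/3)*(((-2993 + 7935) + 8105) + 15535) = 33134*((4942 + 8105) + 15535)/3 = 33134*(13047 + 15535)/3 = (33134/3)*28582 = 947035988/3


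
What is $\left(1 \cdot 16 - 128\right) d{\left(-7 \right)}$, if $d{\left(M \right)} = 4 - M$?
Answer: $-1232$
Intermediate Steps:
$\left(1 \cdot 16 - 128\right) d{\left(-7 \right)} = \left(1 \cdot 16 - 128\right) \left(4 - -7\right) = \left(16 - 128\right) \left(4 + 7\right) = \left(-112\right) 11 = -1232$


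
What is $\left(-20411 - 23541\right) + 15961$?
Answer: $-27991$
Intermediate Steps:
$\left(-20411 - 23541\right) + 15961 = -43952 + 15961 = -27991$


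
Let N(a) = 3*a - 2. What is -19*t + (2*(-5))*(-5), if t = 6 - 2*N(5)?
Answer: 430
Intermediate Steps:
N(a) = -2 + 3*a
t = -20 (t = 6 - 2*(-2 + 3*5) = 6 - 2*(-2 + 15) = 6 - 2*13 = 6 - 26 = -20)
-19*t + (2*(-5))*(-5) = -19*(-20) + (2*(-5))*(-5) = 380 - 10*(-5) = 380 + 50 = 430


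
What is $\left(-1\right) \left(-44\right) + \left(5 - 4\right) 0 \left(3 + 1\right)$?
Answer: $44$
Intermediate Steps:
$\left(-1\right) \left(-44\right) + \left(5 - 4\right) 0 \left(3 + 1\right) = 44 + 1 \cdot 0 \cdot 4 = 44 + 0 \cdot 4 = 44 + 0 = 44$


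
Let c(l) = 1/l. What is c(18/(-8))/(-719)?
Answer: 4/6471 ≈ 0.00061814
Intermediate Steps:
c(18/(-8))/(-719) = 1/((18/(-8))*(-719)) = -1/719/(18*(-⅛)) = -1/719/(-9/4) = -4/9*(-1/719) = 4/6471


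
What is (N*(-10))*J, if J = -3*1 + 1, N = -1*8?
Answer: -160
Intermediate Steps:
N = -8
J = -2 (J = -3 + 1 = -2)
(N*(-10))*J = -8*(-10)*(-2) = 80*(-2) = -160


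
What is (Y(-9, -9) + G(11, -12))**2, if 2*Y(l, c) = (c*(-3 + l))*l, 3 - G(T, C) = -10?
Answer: 223729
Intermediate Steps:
G(T, C) = 13 (G(T, C) = 3 - 1*(-10) = 3 + 10 = 13)
Y(l, c) = c*l*(-3 + l)/2 (Y(l, c) = ((c*(-3 + l))*l)/2 = (c*l*(-3 + l))/2 = c*l*(-3 + l)/2)
(Y(-9, -9) + G(11, -12))**2 = ((1/2)*(-9)*(-9)*(-3 - 9) + 13)**2 = ((1/2)*(-9)*(-9)*(-12) + 13)**2 = (-486 + 13)**2 = (-473)**2 = 223729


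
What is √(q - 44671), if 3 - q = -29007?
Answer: I*√15661 ≈ 125.14*I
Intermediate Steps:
q = 29010 (q = 3 - 1*(-29007) = 3 + 29007 = 29010)
√(q - 44671) = √(29010 - 44671) = √(-15661) = I*√15661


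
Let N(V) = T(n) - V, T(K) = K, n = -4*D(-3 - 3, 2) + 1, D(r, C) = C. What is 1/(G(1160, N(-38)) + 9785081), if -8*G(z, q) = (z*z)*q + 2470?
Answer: 4/18282289 ≈ 2.1879e-7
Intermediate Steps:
n = -7 (n = -4*2 + 1 = -8 + 1 = -7)
N(V) = -7 - V
G(z, q) = -1235/4 - q*z²/8 (G(z, q) = -((z*z)*q + 2470)/8 = -(z²*q + 2470)/8 = -(q*z² + 2470)/8 = -(2470 + q*z²)/8 = -1235/4 - q*z²/8)
1/(G(1160, N(-38)) + 9785081) = 1/((-1235/4 - ⅛*(-7 - 1*(-38))*1160²) + 9785081) = 1/((-1235/4 - ⅛*(-7 + 38)*1345600) + 9785081) = 1/((-1235/4 - ⅛*31*1345600) + 9785081) = 1/((-1235/4 - 5214200) + 9785081) = 1/(-20858035/4 + 9785081) = 1/(18282289/4) = 4/18282289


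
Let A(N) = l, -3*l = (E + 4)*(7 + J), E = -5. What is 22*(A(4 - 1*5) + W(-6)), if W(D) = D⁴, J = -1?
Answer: 28556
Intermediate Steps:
l = 2 (l = -(-5 + 4)*(7 - 1)/3 = -(-1)*6/3 = -⅓*(-6) = 2)
A(N) = 2
22*(A(4 - 1*5) + W(-6)) = 22*(2 + (-6)⁴) = 22*(2 + 1296) = 22*1298 = 28556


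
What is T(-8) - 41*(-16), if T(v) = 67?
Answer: 723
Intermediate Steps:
T(-8) - 41*(-16) = 67 - 41*(-16) = 67 + 656 = 723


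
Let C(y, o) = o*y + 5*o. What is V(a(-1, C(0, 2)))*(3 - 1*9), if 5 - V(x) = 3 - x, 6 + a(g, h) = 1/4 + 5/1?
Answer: -15/2 ≈ -7.5000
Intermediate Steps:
C(y, o) = 5*o + o*y
a(g, h) = -¾ (a(g, h) = -6 + (1/4 + 5/1) = -6 + (1*(¼) + 5*1) = -6 + (¼ + 5) = -6 + 21/4 = -¾)
V(x) = 2 + x (V(x) = 5 - (3 - x) = 5 + (-3 + x) = 2 + x)
V(a(-1, C(0, 2)))*(3 - 1*9) = (2 - ¾)*(3 - 1*9) = 5*(3 - 9)/4 = (5/4)*(-6) = -15/2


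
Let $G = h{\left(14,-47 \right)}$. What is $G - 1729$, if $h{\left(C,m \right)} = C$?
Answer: $-1715$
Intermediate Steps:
$G = 14$
$G - 1729 = 14 - 1729 = -1715$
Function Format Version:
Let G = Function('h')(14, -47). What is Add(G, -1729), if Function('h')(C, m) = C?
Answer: -1715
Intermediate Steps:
G = 14
Add(G, -1729) = Add(14, -1729) = -1715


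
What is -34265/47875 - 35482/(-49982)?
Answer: -1393248/239288825 ≈ -0.0058224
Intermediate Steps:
-34265/47875 - 35482/(-49982) = -34265*1/47875 - 35482*(-1/49982) = -6853/9575 + 17741/24991 = -1393248/239288825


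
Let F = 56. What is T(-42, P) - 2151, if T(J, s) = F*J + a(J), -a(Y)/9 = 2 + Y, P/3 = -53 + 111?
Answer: -4143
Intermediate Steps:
P = 174 (P = 3*(-53 + 111) = 3*58 = 174)
a(Y) = -18 - 9*Y (a(Y) = -9*(2 + Y) = -18 - 9*Y)
T(J, s) = -18 + 47*J (T(J, s) = 56*J + (-18 - 9*J) = -18 + 47*J)
T(-42, P) - 2151 = (-18 + 47*(-42)) - 2151 = (-18 - 1974) - 2151 = -1992 - 2151 = -4143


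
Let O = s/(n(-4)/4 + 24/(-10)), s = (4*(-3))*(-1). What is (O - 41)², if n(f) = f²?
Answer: 4489/4 ≈ 1122.3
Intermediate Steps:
s = 12 (s = -12*(-1) = 12)
O = 15/2 (O = 12/((-4)²/4 + 24/(-10)) = 12/(16*(¼) + 24*(-⅒)) = 12/(4 - 12/5) = 12/(8/5) = 12*(5/8) = 15/2 ≈ 7.5000)
(O - 41)² = (15/2 - 41)² = (-67/2)² = 4489/4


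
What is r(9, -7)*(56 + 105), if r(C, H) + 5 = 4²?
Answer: 1771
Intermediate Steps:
r(C, H) = 11 (r(C, H) = -5 + 4² = -5 + 16 = 11)
r(9, -7)*(56 + 105) = 11*(56 + 105) = 11*161 = 1771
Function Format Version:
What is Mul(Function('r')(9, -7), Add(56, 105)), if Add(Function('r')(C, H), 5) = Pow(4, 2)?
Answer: 1771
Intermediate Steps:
Function('r')(C, H) = 11 (Function('r')(C, H) = Add(-5, Pow(4, 2)) = Add(-5, 16) = 11)
Mul(Function('r')(9, -7), Add(56, 105)) = Mul(11, Add(56, 105)) = Mul(11, 161) = 1771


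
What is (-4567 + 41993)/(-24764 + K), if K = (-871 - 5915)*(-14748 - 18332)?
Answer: 18713/112228058 ≈ 0.00016674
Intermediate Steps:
K = 224480880 (K = -6786*(-33080) = 224480880)
(-4567 + 41993)/(-24764 + K) = (-4567 + 41993)/(-24764 + 224480880) = 37426/224456116 = 37426*(1/224456116) = 18713/112228058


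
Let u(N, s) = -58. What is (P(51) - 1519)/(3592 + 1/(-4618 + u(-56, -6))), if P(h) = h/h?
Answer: -7098168/16796191 ≈ -0.42261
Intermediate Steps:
P(h) = 1
(P(51) - 1519)/(3592 + 1/(-4618 + u(-56, -6))) = (1 - 1519)/(3592 + 1/(-4618 - 58)) = -1518/(3592 + 1/(-4676)) = -1518/(3592 - 1/4676) = -1518/16796191/4676 = -1518*4676/16796191 = -7098168/16796191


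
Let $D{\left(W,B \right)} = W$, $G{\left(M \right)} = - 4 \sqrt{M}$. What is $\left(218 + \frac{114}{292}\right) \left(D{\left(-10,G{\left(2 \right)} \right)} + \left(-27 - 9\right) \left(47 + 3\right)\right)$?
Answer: $- \frac{28855925}{73} \approx -3.9529 \cdot 10^{5}$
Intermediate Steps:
$\left(218 + \frac{114}{292}\right) \left(D{\left(-10,G{\left(2 \right)} \right)} + \left(-27 - 9\right) \left(47 + 3\right)\right) = \left(218 + \frac{114}{292}\right) \left(-10 + \left(-27 - 9\right) \left(47 + 3\right)\right) = \left(218 + 114 \cdot \frac{1}{292}\right) \left(-10 - 1800\right) = \left(218 + \frac{57}{146}\right) \left(-10 - 1800\right) = \frac{31885}{146} \left(-1810\right) = - \frac{28855925}{73}$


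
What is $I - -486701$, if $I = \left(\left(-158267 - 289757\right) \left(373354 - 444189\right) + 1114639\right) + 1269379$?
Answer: $31738650759$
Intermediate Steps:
$I = 31738164058$ ($I = \left(\left(-448024\right) \left(-70835\right) + 1114639\right) + 1269379 = \left(31735780040 + 1114639\right) + 1269379 = 31736894679 + 1269379 = 31738164058$)
$I - -486701 = 31738164058 - -486701 = 31738164058 + 486701 = 31738650759$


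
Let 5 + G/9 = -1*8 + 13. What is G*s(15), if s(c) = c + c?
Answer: 0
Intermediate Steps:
s(c) = 2*c
G = 0 (G = -45 + 9*(-1*8 + 13) = -45 + 9*(-8 + 13) = -45 + 9*5 = -45 + 45 = 0)
G*s(15) = 0*(2*15) = 0*30 = 0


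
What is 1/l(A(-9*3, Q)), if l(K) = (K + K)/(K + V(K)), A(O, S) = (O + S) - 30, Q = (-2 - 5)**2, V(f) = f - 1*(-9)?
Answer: 7/16 ≈ 0.43750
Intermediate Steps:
V(f) = 9 + f (V(f) = f + 9 = 9 + f)
Q = 49 (Q = (-7)**2 = 49)
A(O, S) = -30 + O + S
l(K) = 2*K/(9 + 2*K) (l(K) = (K + K)/(K + (9 + K)) = (2*K)/(9 + 2*K) = 2*K/(9 + 2*K))
1/l(A(-9*3, Q)) = 1/(2*(-30 - 9*3 + 49)/(9 + 2*(-30 - 9*3 + 49))) = 1/(2*(-30 - 27 + 49)/(9 + 2*(-30 - 27 + 49))) = 1/(2*(-8)/(9 + 2*(-8))) = 1/(2*(-8)/(9 - 16)) = 1/(2*(-8)/(-7)) = 1/(2*(-8)*(-1/7)) = 1/(16/7) = 7/16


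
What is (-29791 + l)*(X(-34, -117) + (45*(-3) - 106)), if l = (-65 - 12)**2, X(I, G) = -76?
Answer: 7564254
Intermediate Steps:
l = 5929 (l = (-77)**2 = 5929)
(-29791 + l)*(X(-34, -117) + (45*(-3) - 106)) = (-29791 + 5929)*(-76 + (45*(-3) - 106)) = -23862*(-76 + (-135 - 106)) = -23862*(-76 - 241) = -23862*(-317) = 7564254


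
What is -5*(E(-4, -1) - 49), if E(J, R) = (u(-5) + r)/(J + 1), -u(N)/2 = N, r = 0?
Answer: 785/3 ≈ 261.67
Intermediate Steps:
u(N) = -2*N
E(J, R) = 10/(1 + J) (E(J, R) = (-2*(-5) + 0)/(J + 1) = (10 + 0)/(1 + J) = 10/(1 + J))
-5*(E(-4, -1) - 49) = -5*(10/(1 - 4) - 49) = -5*(10/(-3) - 49) = -5*(10*(-1/3) - 49) = -5*(-10/3 - 49) = -5*(-157/3) = 785/3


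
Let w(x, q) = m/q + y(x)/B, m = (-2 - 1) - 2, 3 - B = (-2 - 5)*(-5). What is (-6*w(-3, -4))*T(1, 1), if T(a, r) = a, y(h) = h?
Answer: -129/16 ≈ -8.0625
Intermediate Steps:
B = -32 (B = 3 - (-2 - 5)*(-5) = 3 - (-7)*(-5) = 3 - 1*35 = 3 - 35 = -32)
m = -5 (m = -3 - 2 = -5)
w(x, q) = -5/q - x/32 (w(x, q) = -5/q + x/(-32) = -5/q + x*(-1/32) = -5/q - x/32)
(-6*w(-3, -4))*T(1, 1) = -6*(-5/(-4) - 1/32*(-3))*1 = -6*(-5*(-1/4) + 3/32)*1 = -6*(5/4 + 3/32)*1 = -6*43/32*1 = -129/16*1 = -129/16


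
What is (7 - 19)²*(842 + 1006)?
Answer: 266112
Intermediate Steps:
(7 - 19)²*(842 + 1006) = (-12)²*1848 = 144*1848 = 266112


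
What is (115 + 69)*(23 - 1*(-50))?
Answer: 13432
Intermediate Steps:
(115 + 69)*(23 - 1*(-50)) = 184*(23 + 50) = 184*73 = 13432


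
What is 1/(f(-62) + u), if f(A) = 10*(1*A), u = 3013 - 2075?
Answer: 1/318 ≈ 0.0031447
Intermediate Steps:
u = 938
f(A) = 10*A
1/(f(-62) + u) = 1/(10*(-62) + 938) = 1/(-620 + 938) = 1/318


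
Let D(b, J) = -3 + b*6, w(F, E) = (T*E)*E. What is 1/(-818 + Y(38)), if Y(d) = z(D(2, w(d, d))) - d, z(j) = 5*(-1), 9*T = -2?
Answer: -1/861 ≈ -0.0011614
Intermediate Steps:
T = -2/9 (T = (⅑)*(-2) = -2/9 ≈ -0.22222)
w(F, E) = -2*E²/9 (w(F, E) = (-2*E/9)*E = -2*E²/9)
D(b, J) = -3 + 6*b
z(j) = -5
Y(d) = -5 - d
1/(-818 + Y(38)) = 1/(-818 + (-5 - 1*38)) = 1/(-818 + (-5 - 38)) = 1/(-818 - 43) = 1/(-861) = -1/861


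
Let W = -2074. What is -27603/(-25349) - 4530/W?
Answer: 86039796/26286913 ≈ 3.2731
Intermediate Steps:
-27603/(-25349) - 4530/W = -27603/(-25349) - 4530/(-2074) = -27603*(-1/25349) - 4530*(-1/2074) = 27603/25349 + 2265/1037 = 86039796/26286913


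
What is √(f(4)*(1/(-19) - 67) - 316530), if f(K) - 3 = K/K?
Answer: I*√114364154/19 ≈ 562.85*I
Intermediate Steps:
f(K) = 4 (f(K) = 3 + K/K = 3 + 1 = 4)
√(f(4)*(1/(-19) - 67) - 316530) = √(4*(1/(-19) - 67) - 316530) = √(4*(-1/19 - 67) - 316530) = √(4*(-1274/19) - 316530) = √(-5096/19 - 316530) = √(-6019166/19) = I*√114364154/19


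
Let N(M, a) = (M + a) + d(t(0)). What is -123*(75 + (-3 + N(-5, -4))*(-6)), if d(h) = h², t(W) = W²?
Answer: -18081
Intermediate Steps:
N(M, a) = M + a (N(M, a) = (M + a) + (0²)² = (M + a) + 0² = (M + a) + 0 = M + a)
-123*(75 + (-3 + N(-5, -4))*(-6)) = -123*(75 + (-3 + (-5 - 4))*(-6)) = -123*(75 + (-3 - 9)*(-6)) = -123*(75 - 12*(-6)) = -123*(75 + 72) = -123*147 = -18081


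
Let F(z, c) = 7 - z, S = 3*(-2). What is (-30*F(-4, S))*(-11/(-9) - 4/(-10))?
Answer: -1606/3 ≈ -535.33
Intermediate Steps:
S = -6
(-30*F(-4, S))*(-11/(-9) - 4/(-10)) = (-30*(7 - 1*(-4)))*(-11/(-9) - 4/(-10)) = (-30*(7 + 4))*(-11*(-⅑) - 4*(-⅒)) = (-30*11)*(11/9 + ⅖) = -330*73/45 = -1606/3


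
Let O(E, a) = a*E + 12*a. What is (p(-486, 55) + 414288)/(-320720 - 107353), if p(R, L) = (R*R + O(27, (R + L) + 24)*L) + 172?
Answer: 222359/428073 ≈ 0.51944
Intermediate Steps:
O(E, a) = 12*a + E*a (O(E, a) = E*a + 12*a = 12*a + E*a)
p(R, L) = 172 + R² + L*(936 + 39*L + 39*R) (p(R, L) = (R*R + (((R + L) + 24)*(12 + 27))*L) + 172 = (R² + (((L + R) + 24)*39)*L) + 172 = (R² + ((24 + L + R)*39)*L) + 172 = (R² + (936 + 39*L + 39*R)*L) + 172 = (R² + L*(936 + 39*L + 39*R)) + 172 = 172 + R² + L*(936 + 39*L + 39*R))
(p(-486, 55) + 414288)/(-320720 - 107353) = ((172 + (-486)² + 39*55*(24 + 55 - 486)) + 414288)/(-320720 - 107353) = ((172 + 236196 + 39*55*(-407)) + 414288)/(-428073) = ((172 + 236196 - 873015) + 414288)*(-1/428073) = (-636647 + 414288)*(-1/428073) = -222359*(-1/428073) = 222359/428073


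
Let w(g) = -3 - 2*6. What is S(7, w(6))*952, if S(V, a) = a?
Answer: -14280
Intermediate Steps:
w(g) = -15 (w(g) = -3 - 12 = -15)
S(7, w(6))*952 = -15*952 = -14280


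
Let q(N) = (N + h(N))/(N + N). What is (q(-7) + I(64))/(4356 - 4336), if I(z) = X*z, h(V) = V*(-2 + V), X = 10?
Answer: 159/5 ≈ 31.800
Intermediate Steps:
I(z) = 10*z
q(N) = (N + N*(-2 + N))/(2*N) (q(N) = (N + N*(-2 + N))/(N + N) = (N + N*(-2 + N))/((2*N)) = (N + N*(-2 + N))*(1/(2*N)) = (N + N*(-2 + N))/(2*N))
(q(-7) + I(64))/(4356 - 4336) = ((-1/2 + (1/2)*(-7)) + 10*64)/(4356 - 4336) = ((-1/2 - 7/2) + 640)/20 = (-4 + 640)*(1/20) = 636*(1/20) = 159/5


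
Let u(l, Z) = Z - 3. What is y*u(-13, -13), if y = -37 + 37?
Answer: 0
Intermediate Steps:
u(l, Z) = -3 + Z
y = 0
y*u(-13, -13) = 0*(-3 - 13) = 0*(-16) = 0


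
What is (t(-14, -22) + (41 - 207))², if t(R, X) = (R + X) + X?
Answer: 50176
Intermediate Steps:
t(R, X) = R + 2*X
(t(-14, -22) + (41 - 207))² = ((-14 + 2*(-22)) + (41 - 207))² = ((-14 - 44) - 166)² = (-58 - 166)² = (-224)² = 50176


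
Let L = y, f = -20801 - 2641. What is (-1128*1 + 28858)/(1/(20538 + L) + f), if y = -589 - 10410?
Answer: -264516470/223613237 ≈ -1.1829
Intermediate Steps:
y = -10999
f = -23442
L = -10999
(-1128*1 + 28858)/(1/(20538 + L) + f) = (-1128*1 + 28858)/(1/(20538 - 10999) - 23442) = (-1128 + 28858)/(1/9539 - 23442) = 27730/(1/9539 - 23442) = 27730/(-223613237/9539) = 27730*(-9539/223613237) = -264516470/223613237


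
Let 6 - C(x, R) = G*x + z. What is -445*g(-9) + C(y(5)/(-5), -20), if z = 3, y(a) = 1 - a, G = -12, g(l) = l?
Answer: 20088/5 ≈ 4017.6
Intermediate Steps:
C(x, R) = 3 + 12*x (C(x, R) = 6 - (-12*x + 3) = 6 - (3 - 12*x) = 6 + (-3 + 12*x) = 3 + 12*x)
-445*g(-9) + C(y(5)/(-5), -20) = -445*(-9) + (3 + 12*((1 - 1*5)/(-5))) = 4005 + (3 + 12*((1 - 5)*(-1/5))) = 4005 + (3 + 12*(-4*(-1/5))) = 4005 + (3 + 12*(4/5)) = 4005 + (3 + 48/5) = 4005 + 63/5 = 20088/5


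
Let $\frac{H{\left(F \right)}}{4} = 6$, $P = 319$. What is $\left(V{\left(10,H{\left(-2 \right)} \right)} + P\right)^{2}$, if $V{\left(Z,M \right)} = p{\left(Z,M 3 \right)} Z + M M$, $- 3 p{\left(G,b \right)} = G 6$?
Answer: $483025$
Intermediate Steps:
$H{\left(F \right)} = 24$ ($H{\left(F \right)} = 4 \cdot 6 = 24$)
$p{\left(G,b \right)} = - 2 G$ ($p{\left(G,b \right)} = - \frac{G 6}{3} = - \frac{6 G}{3} = - 2 G$)
$V{\left(Z,M \right)} = M^{2} - 2 Z^{2}$ ($V{\left(Z,M \right)} = - 2 Z Z + M M = - 2 Z^{2} + M^{2} = M^{2} - 2 Z^{2}$)
$\left(V{\left(10,H{\left(-2 \right)} \right)} + P\right)^{2} = \left(\left(24^{2} - 2 \cdot 10^{2}\right) + 319\right)^{2} = \left(\left(576 - 200\right) + 319\right)^{2} = \left(376 + 319\right)^{2} = 695^{2} = 483025$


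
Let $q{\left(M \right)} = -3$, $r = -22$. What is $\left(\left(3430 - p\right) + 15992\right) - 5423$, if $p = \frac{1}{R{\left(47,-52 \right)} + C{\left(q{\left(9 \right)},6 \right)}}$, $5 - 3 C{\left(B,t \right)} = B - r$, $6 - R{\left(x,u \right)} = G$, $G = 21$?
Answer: $\frac{825944}{59} \approx 13999.0$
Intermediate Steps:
$R{\left(x,u \right)} = -15$ ($R{\left(x,u \right)} = 6 - 21 = -15$)
$C{\left(B,t \right)} = - \frac{17}{3} - \frac{B}{3}$ ($C{\left(B,t \right)} = \frac{5}{3} - \frac{B - -22}{3} = \frac{5}{3} - \frac{B + 22}{3} = \frac{5}{3} - \frac{22 + B}{3} = \frac{5}{3} - \left(\frac{22}{3} + \frac{B}{3}\right) = - \frac{17}{3} - \frac{B}{3}$)
$p = - \frac{3}{59}$ ($p = \frac{1}{-15 - \frac{14}{3}} = \frac{1}{- \frac{59}{3}} = - \frac{3}{59} \approx -0.050847$)
$\left(\left(3430 - p\right) + 15992\right) - 5423 = \left(\left(3430 - - \frac{3}{59}\right) + 15992\right) - 5423 = \left(\left(3430 + \frac{3}{59}\right) + 15992\right) - 5423 = \left(\frac{202373}{59} + 15992\right) - 5423 = \frac{1145901}{59} - 5423 = \frac{825944}{59}$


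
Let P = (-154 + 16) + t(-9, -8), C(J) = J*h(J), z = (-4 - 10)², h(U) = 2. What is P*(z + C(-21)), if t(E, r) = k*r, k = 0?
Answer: -21252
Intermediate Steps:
z = 196 (z = (-14)² = 196)
t(E, r) = 0 (t(E, r) = 0*r = 0)
C(J) = 2*J (C(J) = J*2 = 2*J)
P = -138 (P = (-154 + 16) + 0 = -138 + 0 = -138)
P*(z + C(-21)) = -138*(196 + 2*(-21)) = -138*(196 - 42) = -138*154 = -21252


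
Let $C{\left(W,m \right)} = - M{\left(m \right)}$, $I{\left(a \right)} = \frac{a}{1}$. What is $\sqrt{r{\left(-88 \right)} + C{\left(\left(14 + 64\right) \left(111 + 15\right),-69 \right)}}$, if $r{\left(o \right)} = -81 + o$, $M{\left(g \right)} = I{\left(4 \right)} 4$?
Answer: $i \sqrt{185} \approx 13.601 i$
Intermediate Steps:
$I{\left(a \right)} = a$ ($I{\left(a \right)} = a 1 = a$)
$M{\left(g \right)} = 16$ ($M{\left(g \right)} = 4 \cdot 4 = 16$)
$C{\left(W,m \right)} = -16$ ($C{\left(W,m \right)} = \left(-1\right) 16 = -16$)
$\sqrt{r{\left(-88 \right)} + C{\left(\left(14 + 64\right) \left(111 + 15\right),-69 \right)}} = \sqrt{\left(-81 - 88\right) - 16} = \sqrt{-169 - 16} = \sqrt{-185} = i \sqrt{185}$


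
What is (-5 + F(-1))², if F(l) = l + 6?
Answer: 0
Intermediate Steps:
F(l) = 6 + l
(-5 + F(-1))² = (-5 + (6 - 1))² = (-5 + 5)² = 0² = 0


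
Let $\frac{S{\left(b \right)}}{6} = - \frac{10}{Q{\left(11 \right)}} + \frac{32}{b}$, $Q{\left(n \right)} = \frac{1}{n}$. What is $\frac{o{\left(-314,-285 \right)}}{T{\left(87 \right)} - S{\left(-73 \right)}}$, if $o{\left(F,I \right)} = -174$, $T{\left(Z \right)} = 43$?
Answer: $- \frac{12702}{51511} \approx -0.24659$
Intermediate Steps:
$S{\left(b \right)} = -660 + \frac{192}{b}$ ($S{\left(b \right)} = 6 \left(- \frac{10}{\frac{1}{11}} + \frac{32}{b}\right) = 6 \left(- 10 \frac{1}{\frac{1}{11}} + \frac{32}{b}\right) = 6 \left(\left(-10\right) 11 + \frac{32}{b}\right) = 6 \left(-110 + \frac{32}{b}\right) = -660 + \frac{192}{b}$)
$\frac{o{\left(-314,-285 \right)}}{T{\left(87 \right)} - S{\left(-73 \right)}} = - \frac{174}{43 - \left(-660 + \frac{192}{-73}\right)} = - \frac{174}{43 - \left(-660 + 192 \left(- \frac{1}{73}\right)\right)} = - \frac{174}{43 - \left(-660 - \frac{192}{73}\right)} = - \frac{174}{43 - - \frac{48372}{73}} = - \frac{174}{43 + \frac{48372}{73}} = - \frac{174}{\frac{51511}{73}} = \left(-174\right) \frac{73}{51511} = - \frac{12702}{51511}$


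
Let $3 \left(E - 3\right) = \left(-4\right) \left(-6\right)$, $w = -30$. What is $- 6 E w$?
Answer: $1980$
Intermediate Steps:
$E = 11$ ($E = 3 + \frac{\left(-4\right) \left(-6\right)}{3} = 3 + \frac{1}{3} \cdot 24 = 3 + 8 = 11$)
$- 6 E w = \left(-6\right) 11 \left(-30\right) = \left(-66\right) \left(-30\right) = 1980$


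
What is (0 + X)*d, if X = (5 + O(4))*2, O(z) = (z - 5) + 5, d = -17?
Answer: -306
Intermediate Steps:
O(z) = z (O(z) = (-5 + z) + 5 = z)
X = 18 (X = (5 + 4)*2 = 9*2 = 18)
(0 + X)*d = (0 + 18)*(-17) = 18*(-17) = -306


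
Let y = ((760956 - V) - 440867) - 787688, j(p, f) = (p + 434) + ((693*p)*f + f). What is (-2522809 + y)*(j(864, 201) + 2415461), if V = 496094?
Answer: -428024295020224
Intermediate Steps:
j(p, f) = 434 + f + p + 693*f*p (j(p, f) = (434 + p) + (693*f*p + f) = (434 + p) + (f + 693*f*p) = 434 + f + p + 693*f*p)
y = -963693 (y = ((760956 - 1*496094) - 440867) - 787688 = ((760956 - 496094) - 440867) - 787688 = (264862 - 440867) - 787688 = -176005 - 787688 = -963693)
(-2522809 + y)*(j(864, 201) + 2415461) = (-2522809 - 963693)*((434 + 201 + 864 + 693*201*864) + 2415461) = -3486502*((434 + 201 + 864 + 120349152) + 2415461) = -3486502*(120350651 + 2415461) = -3486502*122766112 = -428024295020224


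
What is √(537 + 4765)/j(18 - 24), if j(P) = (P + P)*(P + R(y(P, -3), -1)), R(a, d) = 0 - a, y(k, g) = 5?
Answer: √5302/132 ≈ 0.55163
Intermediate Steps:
R(a, d) = -a
j(P) = 2*P*(-5 + P) (j(P) = (P + P)*(P - 1*5) = (2*P)*(P - 5) = (2*P)*(-5 + P) = 2*P*(-5 + P))
√(537 + 4765)/j(18 - 24) = √(537 + 4765)/((2*(18 - 24)*(-5 + (18 - 24)))) = √5302/((2*(-6)*(-5 - 6))) = √5302/((2*(-6)*(-11))) = √5302/132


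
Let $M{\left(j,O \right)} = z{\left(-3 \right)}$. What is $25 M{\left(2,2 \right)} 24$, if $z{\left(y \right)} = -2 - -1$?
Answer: $-600$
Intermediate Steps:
$z{\left(y \right)} = -1$ ($z{\left(y \right)} = -2 + 1 = -1$)
$M{\left(j,O \right)} = -1$
$25 M{\left(2,2 \right)} 24 = 25 \left(-1\right) 24 = \left(-25\right) 24 = -600$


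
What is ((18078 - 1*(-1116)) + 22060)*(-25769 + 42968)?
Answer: 709527546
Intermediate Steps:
((18078 - 1*(-1116)) + 22060)*(-25769 + 42968) = ((18078 + 1116) + 22060)*17199 = (19194 + 22060)*17199 = 41254*17199 = 709527546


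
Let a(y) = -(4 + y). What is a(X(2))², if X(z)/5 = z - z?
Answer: 16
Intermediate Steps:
X(z) = 0 (X(z) = 5*(z - z) = 5*0 = 0)
a(y) = -4 - y
a(X(2))² = (-4 - 1*0)² = (-4 + 0)² = (-4)² = 16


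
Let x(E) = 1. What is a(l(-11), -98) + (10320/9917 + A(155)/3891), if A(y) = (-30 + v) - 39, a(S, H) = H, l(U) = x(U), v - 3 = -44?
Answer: -3742466356/38587047 ≈ -96.988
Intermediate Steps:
v = -41 (v = 3 - 44 = -41)
l(U) = 1
A(y) = -110 (A(y) = (-30 - 41) - 39 = -71 - 39 = -110)
a(l(-11), -98) + (10320/9917 + A(155)/3891) = -98 + (10320/9917 - 110/3891) = -98 + 39064250/38587047 = -3742466356/38587047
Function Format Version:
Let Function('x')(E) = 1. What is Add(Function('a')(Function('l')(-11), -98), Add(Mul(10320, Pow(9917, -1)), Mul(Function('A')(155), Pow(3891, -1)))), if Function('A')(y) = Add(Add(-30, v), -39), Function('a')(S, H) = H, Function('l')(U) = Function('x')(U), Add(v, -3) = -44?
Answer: Rational(-3742466356, 38587047) ≈ -96.988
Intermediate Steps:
v = -41 (v = Add(3, -44) = -41)
Function('l')(U) = 1
Function('A')(y) = -110 (Function('A')(y) = Add(Add(-30, -41), -39) = Add(-71, -39) = -110)
Add(Function('a')(Function('l')(-11), -98), Add(Mul(10320, Pow(9917, -1)), Mul(Function('A')(155), Pow(3891, -1)))) = Add(-98, Add(Mul(10320, Pow(9917, -1)), Mul(-110, Pow(3891, -1)))) = Add(-98, Add(Mul(10320, Rational(1, 9917)), Mul(-110, Rational(1, 3891)))) = Add(-98, Add(Rational(10320, 9917), Rational(-110, 3891))) = Add(-98, Rational(39064250, 38587047)) = Rational(-3742466356, 38587047)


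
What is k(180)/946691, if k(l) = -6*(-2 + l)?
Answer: -1068/946691 ≈ -0.0011281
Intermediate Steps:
k(l) = 12 - 6*l
k(180)/946691 = (12 - 6*180)/946691 = (12 - 1080)*(1/946691) = -1068*1/946691 = -1068/946691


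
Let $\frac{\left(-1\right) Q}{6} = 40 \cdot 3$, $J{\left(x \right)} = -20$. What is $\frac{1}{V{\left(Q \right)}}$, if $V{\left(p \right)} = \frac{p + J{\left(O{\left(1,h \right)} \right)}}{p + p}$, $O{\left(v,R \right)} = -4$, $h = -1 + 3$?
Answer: $\frac{72}{37} \approx 1.9459$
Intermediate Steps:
$h = 2$
$Q = -720$ ($Q = - 6 \cdot 40 \cdot 3 = \left(-6\right) 120 = -720$)
$V{\left(p \right)} = \frac{-20 + p}{2 p}$ ($V{\left(p \right)} = \frac{p - 20}{p + p} = \frac{-20 + p}{2 p}$)
$\frac{1}{V{\left(Q \right)}} = \frac{1}{\frac{1}{2} \frac{1}{-720} \left(-20 - 720\right)} = \frac{1}{\frac{1}{2} \left(- \frac{1}{720}\right) \left(-740\right)} = \frac{1}{\frac{37}{72}} = \frac{72}{37}$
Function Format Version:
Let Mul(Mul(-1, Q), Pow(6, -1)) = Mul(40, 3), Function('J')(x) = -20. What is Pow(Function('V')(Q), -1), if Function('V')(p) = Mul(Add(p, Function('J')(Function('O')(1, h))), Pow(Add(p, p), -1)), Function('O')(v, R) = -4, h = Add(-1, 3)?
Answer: Rational(72, 37) ≈ 1.9459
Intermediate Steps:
h = 2
Q = -720 (Q = Mul(-6, Mul(40, 3)) = Mul(-6, 120) = -720)
Function('V')(p) = Mul(Rational(1, 2), Pow(p, -1), Add(-20, p)) (Function('V')(p) = Mul(Add(p, -20), Pow(Add(p, p), -1)) = Mul(Add(-20, p), Pow(Mul(2, p), -1)) = Mul(Add(-20, p), Mul(Rational(1, 2), Pow(p, -1))) = Mul(Rational(1, 2), Pow(p, -1), Add(-20, p)))
Pow(Function('V')(Q), -1) = Pow(Mul(Rational(1, 2), Pow(-720, -1), Add(-20, -720)), -1) = Pow(Mul(Rational(1, 2), Rational(-1, 720), -740), -1) = Pow(Rational(37, 72), -1) = Rational(72, 37)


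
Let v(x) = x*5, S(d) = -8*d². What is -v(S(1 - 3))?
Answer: 160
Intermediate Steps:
v(x) = 5*x
-v(S(1 - 3)) = -5*(-8*(1 - 3)²) = -5*(-8*(-2)²) = -5*(-8*4) = -5*(-32) = -1*(-160) = 160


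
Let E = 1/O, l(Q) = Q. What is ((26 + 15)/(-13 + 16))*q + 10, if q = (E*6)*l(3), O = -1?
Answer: -236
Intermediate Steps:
E = -1 (E = 1/(-1) = -1)
q = -18 (q = -1*6*3 = -6*3 = -18)
((26 + 15)/(-13 + 16))*q + 10 = ((26 + 15)/(-13 + 16))*(-18) + 10 = (41/3)*(-18) + 10 = -246 + 10 = -236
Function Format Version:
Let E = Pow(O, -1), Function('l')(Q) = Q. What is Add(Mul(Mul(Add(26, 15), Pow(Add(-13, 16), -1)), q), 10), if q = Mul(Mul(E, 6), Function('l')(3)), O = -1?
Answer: -236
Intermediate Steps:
E = -1 (E = Pow(-1, -1) = -1)
q = -18 (q = Mul(Mul(-1, 6), 3) = Mul(-6, 3) = -18)
Add(Mul(Mul(Add(26, 15), Pow(Add(-13, 16), -1)), q), 10) = Add(Mul(Mul(Add(26, 15), Pow(Add(-13, 16), -1)), -18), 10) = Add(Mul(Mul(41, Pow(3, -1)), -18), 10) = Add(Mul(Mul(41, Rational(1, 3)), -18), 10) = Add(Mul(Rational(41, 3), -18), 10) = Add(-246, 10) = -236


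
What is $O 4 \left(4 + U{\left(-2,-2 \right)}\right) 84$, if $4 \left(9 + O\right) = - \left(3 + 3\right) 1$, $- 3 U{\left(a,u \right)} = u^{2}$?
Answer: $-9408$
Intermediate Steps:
$U{\left(a,u \right)} = - \frac{u^{2}}{3}$
$O = - \frac{21}{2}$ ($O = -9 + \frac{\left(-1\right) \left(3 + 3\right) 1}{4} = -9 + \frac{\left(-1\right) 6 \cdot 1}{4} = -9 + \frac{\left(-1\right) 6}{4} = -9 + \frac{1}{4} \left(-6\right) = -9 - \frac{3}{2} = - \frac{21}{2} \approx -10.5$)
$O 4 \left(4 + U{\left(-2,-2 \right)}\right) 84 = \left(- \frac{21}{2}\right) 4 \left(4 - \frac{\left(-2\right)^{2}}{3}\right) 84 = - 42 \left(4 - \frac{4}{3}\right) 84 = \left(-42\right) \frac{8}{3} \cdot 84 = \left(-112\right) 84 = -9408$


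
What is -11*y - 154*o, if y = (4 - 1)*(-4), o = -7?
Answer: 1210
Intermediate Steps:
y = -12 (y = 3*(-4) = -12)
-11*y - 154*o = -11*(-12) - 154*(-7) = 132 + 1078 = 1210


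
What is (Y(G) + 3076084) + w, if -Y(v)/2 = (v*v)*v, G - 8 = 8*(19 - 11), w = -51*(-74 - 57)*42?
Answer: 2610190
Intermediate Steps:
w = 280602 (w = -51*(-131)*42 = 6681*42 = 280602)
G = 72 (G = 8 + 8*(19 - 11) = 8 + 8*8 = 8 + 64 = 72)
Y(v) = -2*v**3 (Y(v) = -2*v*v*v = -2*v**2*v = -2*v**3)
(Y(G) + 3076084) + w = (-2*72**3 + 3076084) + 280602 = (-2*373248 + 3076084) + 280602 = (-746496 + 3076084) + 280602 = 2329588 + 280602 = 2610190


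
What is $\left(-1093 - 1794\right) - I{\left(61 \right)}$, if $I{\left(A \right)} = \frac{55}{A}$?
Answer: $- \frac{176162}{61} \approx -2887.9$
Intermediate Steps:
$\left(-1093 - 1794\right) - I{\left(61 \right)} = \left(-1093 - 1794\right) - \frac{55}{61} = -2887 - 55 \cdot \frac{1}{61} = -2887 - \frac{55}{61} = - \frac{176162}{61}$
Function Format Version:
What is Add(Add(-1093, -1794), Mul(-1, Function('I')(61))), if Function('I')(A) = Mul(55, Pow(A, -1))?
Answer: Rational(-176162, 61) ≈ -2887.9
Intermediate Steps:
Add(Add(-1093, -1794), Mul(-1, Function('I')(61))) = Add(Add(-1093, -1794), Mul(-1, Mul(55, Pow(61, -1)))) = Add(-2887, Mul(-1, Mul(55, Rational(1, 61)))) = Add(-2887, Mul(-1, Rational(55, 61))) = Add(-2887, Rational(-55, 61)) = Rational(-176162, 61)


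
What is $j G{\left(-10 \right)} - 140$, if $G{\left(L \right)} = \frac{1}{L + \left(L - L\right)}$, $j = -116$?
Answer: $- \frac{642}{5} \approx -128.4$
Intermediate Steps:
$G{\left(L \right)} = \frac{1}{L}$ ($G{\left(L \right)} = \frac{1}{L + 0} = \frac{1}{L}$)
$j G{\left(-10 \right)} - 140 = - \frac{116}{-10} - 140 = \left(-116\right) \left(- \frac{1}{10}\right) - 140 = \frac{58}{5} - 140 = - \frac{642}{5}$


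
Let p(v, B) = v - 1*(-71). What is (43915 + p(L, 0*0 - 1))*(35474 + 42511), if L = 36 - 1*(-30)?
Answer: 3435395220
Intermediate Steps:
L = 66 (L = 36 + 30 = 66)
p(v, B) = 71 + v (p(v, B) = v + 71 = 71 + v)
(43915 + p(L, 0*0 - 1))*(35474 + 42511) = (43915 + (71 + 66))*(35474 + 42511) = (43915 + 137)*77985 = 44052*77985 = 3435395220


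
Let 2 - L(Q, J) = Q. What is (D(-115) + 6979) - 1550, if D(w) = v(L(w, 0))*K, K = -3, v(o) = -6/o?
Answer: 70579/13 ≈ 5429.2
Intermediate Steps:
L(Q, J) = 2 - Q
D(w) = 18/(2 - w) (D(w) = -6/(2 - w)*(-3) = 18/(2 - w))
(D(-115) + 6979) - 1550 = (-18/(-2 - 115) + 6979) - 1550 = (-18/(-117) + 6979) - 1550 = (-18*(-1/117) + 6979) - 1550 = (2/13 + 6979) - 1550 = 90729/13 - 1550 = 70579/13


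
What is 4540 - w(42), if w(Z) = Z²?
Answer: 2776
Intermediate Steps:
4540 - w(42) = 4540 - 1*42² = 4540 - 1*1764 = 4540 - 1764 = 2776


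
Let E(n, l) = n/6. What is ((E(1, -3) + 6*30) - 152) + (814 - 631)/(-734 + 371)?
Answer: 20083/726 ≈ 27.663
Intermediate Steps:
E(n, l) = n/6 (E(n, l) = n*(1/6) = n/6)
((E(1, -3) + 6*30) - 152) + (814 - 631)/(-734 + 371) = (((1/6)*1 + 6*30) - 152) + (814 - 631)/(-734 + 371) = ((1/6 + 180) - 152) + 183/(-363) = (1081/6 - 152) + 183*(-1/363) = 169/6 - 61/121 = 20083/726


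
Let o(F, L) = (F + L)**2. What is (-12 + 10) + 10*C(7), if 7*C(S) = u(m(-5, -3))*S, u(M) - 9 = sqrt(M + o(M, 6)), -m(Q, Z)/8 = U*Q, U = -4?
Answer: 88 + 20*sqrt(5889) ≈ 1622.8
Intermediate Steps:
m(Q, Z) = 32*Q (m(Q, Z) = -(-32)*Q = 32*Q)
u(M) = 9 + sqrt(M + (6 + M)**2) (u(M) = 9 + sqrt(M + (M + 6)**2) = 9 + sqrt(M + (6 + M)**2))
C(S) = S*(9 + 2*sqrt(5889))/7 (C(S) = ((9 + sqrt(32*(-5) + (6 + 32*(-5))**2))*S)/7 = ((9 + sqrt(-160 + (6 - 160)**2))*S)/7 = ((9 + sqrt(-160 + (-154)**2))*S)/7 = ((9 + sqrt(-160 + 23716))*S)/7 = ((9 + sqrt(23556))*S)/7 = ((9 + 2*sqrt(5889))*S)/7 = (S*(9 + 2*sqrt(5889)))/7 = S*(9 + 2*sqrt(5889))/7)
(-12 + 10) + 10*C(7) = (-12 + 10) + 10*((1/7)*7*(9 + 2*sqrt(5889))) = -2 + 10*(9 + 2*sqrt(5889)) = -2 + (90 + 20*sqrt(5889)) = 88 + 20*sqrt(5889)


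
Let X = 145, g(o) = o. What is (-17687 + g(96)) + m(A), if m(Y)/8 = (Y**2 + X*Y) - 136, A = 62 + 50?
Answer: 211593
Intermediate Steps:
A = 112
m(Y) = -1088 + 8*Y**2 + 1160*Y (m(Y) = 8*((Y**2 + 145*Y) - 136) = 8*(-136 + Y**2 + 145*Y) = -1088 + 8*Y**2 + 1160*Y)
(-17687 + g(96)) + m(A) = (-17687 + 96) + (-1088 + 8*112**2 + 1160*112) = -17591 + (-1088 + 8*12544 + 129920) = -17591 + (-1088 + 100352 + 129920) = -17591 + 229184 = 211593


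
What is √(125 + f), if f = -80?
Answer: 3*√5 ≈ 6.7082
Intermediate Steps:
√(125 + f) = √(125 - 80) = √45 = 3*√5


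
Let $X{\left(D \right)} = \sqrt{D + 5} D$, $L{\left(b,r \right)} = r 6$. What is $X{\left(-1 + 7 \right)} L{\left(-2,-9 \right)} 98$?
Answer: $- 31752 \sqrt{11} \approx -1.0531 \cdot 10^{5}$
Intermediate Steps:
$L{\left(b,r \right)} = 6 r$
$X{\left(D \right)} = D \sqrt{5 + D}$ ($X{\left(D \right)} = \sqrt{5 + D} D = D \sqrt{5 + D}$)
$X{\left(-1 + 7 \right)} L{\left(-2,-9 \right)} 98 = \left(-1 + 7\right) \sqrt{5 + \left(-1 + 7\right)} 6 \left(-9\right) 98 = 6 \sqrt{5 + 6} \left(-54\right) 98 = 6 \sqrt{11} \left(-54\right) 98 = - 324 \sqrt{11} \cdot 98 = - 31752 \sqrt{11}$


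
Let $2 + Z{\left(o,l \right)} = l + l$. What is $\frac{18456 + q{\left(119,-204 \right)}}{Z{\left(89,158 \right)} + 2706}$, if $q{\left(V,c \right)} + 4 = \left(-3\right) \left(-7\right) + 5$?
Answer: $\frac{9239}{1510} \approx 6.1185$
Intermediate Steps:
$q{\left(V,c \right)} = 22$ ($q{\left(V,c \right)} = -4 + \left(\left(-3\right) \left(-7\right) + 5\right) = -4 + \left(21 + 5\right) = -4 + 26 = 22$)
$Z{\left(o,l \right)} = -2 + 2 l$ ($Z{\left(o,l \right)} = -2 + \left(l + l\right) = -2 + 2 l$)
$\frac{18456 + q{\left(119,-204 \right)}}{Z{\left(89,158 \right)} + 2706} = \frac{18456 + 22}{\left(-2 + 2 \cdot 158\right) + 2706} = \frac{18478}{\left(-2 + 316\right) + 2706} = \frac{18478}{314 + 2706} = \frac{18478}{3020} = 18478 \cdot \frac{1}{3020} = \frac{9239}{1510}$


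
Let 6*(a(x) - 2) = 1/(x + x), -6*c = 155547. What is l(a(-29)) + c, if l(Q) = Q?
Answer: -9021031/348 ≈ -25923.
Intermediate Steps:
c = -51849/2 (c = -⅙*155547 = -51849/2 ≈ -25925.)
a(x) = 2 + 1/(12*x) (a(x) = 2 + 1/(6*(x + x)) = 2 + 1/(6*((2*x))) = 2 + (1/(2*x))/6 = 2 + 1/(12*x))
l(a(-29)) + c = (2 + (1/12)/(-29)) - 51849/2 = (2 + (1/12)*(-1/29)) - 51849/2 = (2 - 1/348) - 51849/2 = 695/348 - 51849/2 = -9021031/348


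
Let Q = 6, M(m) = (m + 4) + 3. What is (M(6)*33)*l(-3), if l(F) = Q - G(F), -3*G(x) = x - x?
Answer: 2574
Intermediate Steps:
M(m) = 7 + m (M(m) = (4 + m) + 3 = 7 + m)
G(x) = 0 (G(x) = -(x - x)/3 = -⅓*0 = 0)
l(F) = 6 (l(F) = 6 - 1*0 = 6 + 0 = 6)
(M(6)*33)*l(-3) = ((7 + 6)*33)*6 = (13*33)*6 = 429*6 = 2574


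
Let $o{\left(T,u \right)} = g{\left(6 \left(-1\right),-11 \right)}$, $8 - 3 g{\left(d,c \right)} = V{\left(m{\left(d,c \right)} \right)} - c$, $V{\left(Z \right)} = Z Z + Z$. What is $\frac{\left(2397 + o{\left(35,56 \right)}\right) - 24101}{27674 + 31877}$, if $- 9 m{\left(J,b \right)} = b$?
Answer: $- \frac{5274535}{14470893} \approx -0.36449$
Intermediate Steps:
$m{\left(J,b \right)} = - \frac{b}{9}$
$V{\left(Z \right)} = Z + Z^{2}$ ($V{\left(Z \right)} = Z^{2} + Z = Z + Z^{2}$)
$g{\left(d,c \right)} = \frac{8}{3} + \frac{c}{3} + \frac{c \left(1 - \frac{c}{9}\right)}{27}$ ($g{\left(d,c \right)} = \frac{8}{3} - \frac{- \frac{c}{9} \left(1 - \frac{c}{9}\right) - c}{3} = \frac{8}{3} - \frac{- \frac{c \left(1 - \frac{c}{9}\right)}{9} - c}{3} = \frac{8}{3} - \frac{- c - \frac{c \left(1 - \frac{c}{9}\right)}{9}}{3} = \frac{8}{3} + \left(\frac{c}{3} + \frac{c \left(1 - \frac{c}{9}\right)}{27}\right) = \frac{8}{3} + \frac{c}{3} + \frac{c \left(1 - \frac{c}{9}\right)}{27}$)
$o{\left(T,u \right)} = - \frac{463}{243}$ ($o{\left(T,u \right)} = \frac{8}{3} - \frac{\left(-11\right)^{2}}{243} + \frac{10}{27} \left(-11\right) = \frac{8}{3} - \frac{121}{243} - \frac{110}{27} = - \frac{463}{243}$)
$\frac{\left(2397 + o{\left(35,56 \right)}\right) - 24101}{27674 + 31877} = \frac{\left(2397 - \frac{463}{243}\right) - 24101}{27674 + 31877} = \frac{\frac{582008}{243} - 24101}{59551} = \left(- \frac{5274535}{243}\right) \frac{1}{59551} = - \frac{5274535}{14470893}$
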